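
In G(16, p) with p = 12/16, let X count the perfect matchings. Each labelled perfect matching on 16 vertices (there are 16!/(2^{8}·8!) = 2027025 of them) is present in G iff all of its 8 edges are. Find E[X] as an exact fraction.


K_16 has 16!/(2^{8}·8!) = 2027025 labelled perfect matchings.
For each such perfect matching H, let X_H = 1 if all 8 edges of H are present in G. Then P[X_H = 1] = p^{8} = (3/4)^{8} = 6561/65536.
Summing the indicators: E[X] = Σ_H E[X_H] = 2027025 · p^{8} = 2027025 · 6561/65536 = 13299311025/65536.
Numerically: E[X] ≈ 2.0293e+05.

E[X] = 2027025 · (3/4)^{8} = 13299311025/65536 ≈ 2.0293e+05.


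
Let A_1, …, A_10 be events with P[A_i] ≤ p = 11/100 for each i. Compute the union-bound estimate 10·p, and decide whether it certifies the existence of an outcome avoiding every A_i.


Union bound: P[∪_{i=1}^{10} A_i] ≤ Σ_i P[A_i] ≤ 10·p = 10·(11/100) = 11/10.
Numerically: 11/10 ≈ 1.100.
Is 11/10 < 1? NO.
Since the bound 11/10 is ≥ 1, the union bound is uninformative here; it does NOT by itself certify existence.

10·p = 11/10 ≈ 1.100; existence NOT certified by the union bound.


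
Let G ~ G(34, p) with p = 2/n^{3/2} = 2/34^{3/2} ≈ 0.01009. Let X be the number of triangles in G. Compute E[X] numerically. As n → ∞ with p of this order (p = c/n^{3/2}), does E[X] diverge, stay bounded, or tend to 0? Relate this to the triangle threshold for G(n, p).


Number of potential triangles: C(34, 3) = 5984.
Each occurs with probability p³ ≈ (0.01009)³ ≈ 1.026679e-06.
By linearity: E[X] = C(34, 3)·p³ ≈ 5984 · 1.026679e-06 ≈ 0.0061.
Since α = 3/2 > 1, p = c/n^{3/2} = o(1/n) is below the triangle threshold p ~ 1/n. Asymptotically E[X] ~ (c³/6)·n^{3(1−α)} = (2³/6)·n^{-1.5} → 0, so by Markov's inequality G has no triangles w.h.p.

E[X] ≈ 0.0061; in regime p = Θ(1/n^{3/2}) E[X] tends to 0 (below the triangle threshold p ~ 1/n).


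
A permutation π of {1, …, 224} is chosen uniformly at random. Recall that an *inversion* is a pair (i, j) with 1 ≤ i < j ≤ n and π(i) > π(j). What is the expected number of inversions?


Write X = Σ X_I over the C(224, 2) = 24976 pairs i < j, with X_I the indicator of one inversion.
There are 24976 indicators.
For each fixed pair i < j, the values π(i) and π(j) are two distinct elements of {1, …, 224} in uniformly random order; by symmetry P[π(i) > π(j)] = 1/2.
By linearity: E[X] = 24976 · (1/2) = C(224, 2) · (1/2) = 24976/2 = 12488 ≈ 12488.0000.

E[X] = 12488 = 12488.0000.


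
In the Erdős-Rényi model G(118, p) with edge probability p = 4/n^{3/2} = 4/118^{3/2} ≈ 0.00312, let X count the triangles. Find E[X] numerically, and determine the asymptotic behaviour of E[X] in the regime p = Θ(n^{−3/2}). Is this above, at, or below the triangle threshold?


Number of potential triangles: C(118, 3) = 266916.
Each occurs with probability p³ ≈ (0.00312)³ ≈ 3.03886e-08.
By linearity: E[X] = C(118, 3)·p³ ≈ 266916 · 3.03886e-08 ≈ 0.008.
Since α = 3/2 > 1, p = c/n^{3/2} = o(1/n) is below the triangle threshold p ~ 1/n. Asymptotically E[X] ~ (c³/6)·n^{3(1−α)} = (4³/6)·n^{-1.5} → 0, so by Markov's inequality G has no triangles w.h.p.

E[X] ≈ 0.008; in regime p = Θ(1/n^{3/2}) E[X] tends to 0 (below the triangle threshold p ~ 1/n).


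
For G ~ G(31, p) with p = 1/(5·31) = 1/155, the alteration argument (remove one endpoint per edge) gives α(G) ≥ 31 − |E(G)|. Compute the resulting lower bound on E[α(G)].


E[|E(G)|] = C(31, 2)·p = 465 · (1/155) = 3.
E[α(G)] ≥ n − E[|E(G)|] = 31 − 3 = 28.
Numerically: ≈ 28.000.
(This is only a lower bound; the true E[α(G)] may be larger.)

E[α(G)] ≥ 28 ≈ 28.000.


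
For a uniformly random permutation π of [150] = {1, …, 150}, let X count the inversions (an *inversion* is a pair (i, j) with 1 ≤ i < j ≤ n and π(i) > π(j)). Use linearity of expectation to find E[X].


Write X = Σ X_I over the C(150, 2) = 11175 pairs i < j, with X_I the indicator of one inversion.
There are 11175 indicators.
For each fixed pair i < j, the values π(i) and π(j) are two distinct elements of {1, …, 150} in uniformly random order; by symmetry P[π(i) > π(j)] = 1/2.
By linearity: E[X] = 11175 · (1/2) = C(150, 2) · (1/2) = 11175/2 = 11175/2 ≈ 5587.5000.

E[X] = 11175/2 = 5587.5000.


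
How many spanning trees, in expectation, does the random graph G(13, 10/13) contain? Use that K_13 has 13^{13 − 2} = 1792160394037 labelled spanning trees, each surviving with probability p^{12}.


K_13 has 13^{13 − 2} = 1792160394037 labelled spanning trees.
For each such spanning tree H, let X_H = 1 if all 12 edges of H are present in G. Then P[X_H = 1] = p^{12} = (10/13)^{12} = 1000000000000/23298085122481.
By linearity of expectation: E[X] = Σ_H E[X_H] = 1792160394037 · p^{12} = 1792160394037 · 1000000000000/23298085122481 = 1000000000000/13.
Numerically: E[X] ≈ 7.6923e+10.

E[X] = 1792160394037 · (10/13)^{12} = 1000000000000/13 ≈ 7.6923e+10.


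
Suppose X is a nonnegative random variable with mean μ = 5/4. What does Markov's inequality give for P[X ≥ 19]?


μ = E[X] = 5/4, a = 19.
Markov: P[X ≥ 19] ≤ μ/a = (5/4)/19 = 5/76.
Numerically: ≈ 0.066.
(Since a = 19 > μ = 1.250, the bound 5/76 is < 1 and informative.)

P[X ≥ 19] ≤ 5/76 ≈ 0.066.


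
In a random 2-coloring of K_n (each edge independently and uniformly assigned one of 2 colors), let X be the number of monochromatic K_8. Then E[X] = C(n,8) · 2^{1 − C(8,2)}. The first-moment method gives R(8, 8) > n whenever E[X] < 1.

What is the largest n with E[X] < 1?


We need C(n, 8) · 2^{1 − 28} < 1, i.e. C(n, 8) < 2^{28 − 1} = 134217728.
Check values of n near the boundary:
  n = 41: C(41, 8) = 95548245; 95548245 < 134217728? YES
  n = 42: C(42, 8) = 118030185; 118030185 < 134217728? YES
  n = 43: C(43, 8) = 145008513; 145008513 < 134217728? NO
The largest n with C(n, 8) < 134217728 is n = 42 (where E[X] = 118030185/134217728 ≈ 0.879). Hence R(8, 8) > 42, i.e. R(8, 8) ≥ 43.

Largest n = 42; hence R(8, 8) > 42.


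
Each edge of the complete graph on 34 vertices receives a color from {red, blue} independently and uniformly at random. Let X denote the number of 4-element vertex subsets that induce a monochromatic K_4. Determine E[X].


Let X = Σ_S X_S over the C(34, 4) = 46376 subsets S of size 4, where X_S = 1 if the K_4 on S is monochromatic.
For a fixed S, the K_4 on S has C(4, 2) = 6 edges. P[all 6 edges red] = (1/2)^6, and likewise for blue, so P[monochromatic] = 2·(1/2)^6 = 2^{1 − 6} = 1/32.
Summing: E[X] = C(34, 4) · 2^{1 − 6} = 46376 · 1/32 = 5797/4.
Numerically: E[X] ≈ 1449.2500.

E[X] = C(34,4)·2^(1−C(4,2)) = 5797/4 ≈ 1449.2500.


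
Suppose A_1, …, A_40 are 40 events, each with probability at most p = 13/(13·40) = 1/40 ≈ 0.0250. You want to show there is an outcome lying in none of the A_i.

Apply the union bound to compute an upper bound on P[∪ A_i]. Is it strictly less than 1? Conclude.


Union bound: P[∪_{i=1}^{40} A_i] ≤ Σ_i P[A_i] ≤ 40·p = 40·(1/40) = 1.
Numerically: 1 ≈ 1.0000.
Is 1 < 1? NO.
Since the bound 1 is ≥ 1, the union bound is uninformative here; it does NOT by itself certify existence.

40·p = 1 ≈ 1.0000; existence NOT certified by the union bound.


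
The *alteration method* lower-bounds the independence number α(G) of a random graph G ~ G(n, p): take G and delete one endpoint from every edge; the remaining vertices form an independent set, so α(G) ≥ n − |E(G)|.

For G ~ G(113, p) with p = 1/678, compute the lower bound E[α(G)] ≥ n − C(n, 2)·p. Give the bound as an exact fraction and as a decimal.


E[|E(G)|] = C(113, 2)·p = 6328 · (1/678) = 28/3.
E[α(G)] ≥ n − E[|E(G)|] = 113 − 28/3 = 311/3.
Numerically: ≈ 103.6667.
(This is only a lower bound; the true E[α(G)] may be larger.)

E[α(G)] ≥ 311/3 ≈ 103.6667.


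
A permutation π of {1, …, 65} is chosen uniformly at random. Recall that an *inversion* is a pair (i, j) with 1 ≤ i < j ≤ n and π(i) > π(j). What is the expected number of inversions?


Write X = Σ X_I over the C(65, 2) = 2080 pairs i < j, with X_I the indicator of one inversion.
There are 2080 indicators.
For each fixed pair i < j, the values π(i) and π(j) are two distinct elements of {1, …, 65} in uniformly random order; by symmetry P[π(i) > π(j)] = 1/2.
By linearity: E[X] = 2080 · (1/2) = C(65, 2) · (1/2) = 2080/2 = 1040 ≈ 1040.00000.

E[X] = 1040 = 1040.00000.


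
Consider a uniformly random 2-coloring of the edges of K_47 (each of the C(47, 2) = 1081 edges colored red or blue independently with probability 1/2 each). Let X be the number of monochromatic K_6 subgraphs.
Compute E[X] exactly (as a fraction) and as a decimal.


Let X = Σ_S X_S over the C(47, 6) = 10737573 subsets S of size 6, where X_S = 1 if the K_6 on S is monochromatic.
For a fixed S, the K_6 on S has C(6, 2) = 15 edges. P[all 15 edges red] = (1/2)^15, and likewise for blue, so P[monochromatic] = 2·(1/2)^15 = 2^{1 − 15} = 1/16384.
By linearity: E[X] = C(47, 6) · 2^{1 − 15} = 10737573 · 1/16384 = 10737573/16384.
Numerically: E[X] ≈ 655.3694.

E[X] = C(47,6)·2^(1−C(6,2)) = 10737573/16384 ≈ 655.3694.


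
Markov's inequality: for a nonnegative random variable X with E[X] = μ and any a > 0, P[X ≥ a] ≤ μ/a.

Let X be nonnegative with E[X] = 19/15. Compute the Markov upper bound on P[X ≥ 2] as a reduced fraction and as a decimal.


μ = E[X] = 19/15, a = 2.
Markov: P[X ≥ 2] ≤ μ/a = (19/15)/2 = 19/30.
Numerically: ≈ 0.633333.
(Since a = 2 > μ = 1.266667, the bound 19/30 is < 1 and informative.)

P[X ≥ 2] ≤ 19/30 ≈ 0.633333.


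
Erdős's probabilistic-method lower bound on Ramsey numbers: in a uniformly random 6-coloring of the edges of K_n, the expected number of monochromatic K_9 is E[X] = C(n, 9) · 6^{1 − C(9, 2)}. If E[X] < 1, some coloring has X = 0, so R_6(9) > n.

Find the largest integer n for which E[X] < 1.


We need C(n, 9) · 6^{1 − 36} < 1, i.e. C(n, 9) < 6^{36 − 1} = 1719070799748422591028658176.
Check values of n near the boundary:
  n = 4404: C(4404, 9) = 1703375445537161676647015880; 1703375445537161676647015880 < 1719070799748422591028658176? YES
  n = 4405: C(4405, 9) = 1706862792900636302463627150; 1706862792900636302463627150 < 1719070799748422591028658176? YES
  n = 4406: C(4406, 9) = 1710356485221788389505285700; 1710356485221788389505285700 < 1719070799748422591028658176? YES
  n = 4407: C(4407, 9) = 1713856532599459170657070050; 1713856532599459170657070050 < 1719070799748422591028658176? YES
  n = 4408: C(4408, 9) = 1717362945146264156457459600; 1717362945146264156457459600 < 1719070799748422591028658176? YES
  n = 4409: C(4409, 9) = 1720875732988608787686577131; 1720875732988608787686577131 < 1719070799748422591028658176? NO
  n = 4410: C(4410, 9) = 1724394906266704102180823710; 1724394906266704102180823710 < 1719070799748422591028658176? NO
  n = 4411: C(4411, 9) = 1727920475134582415883601405; 1727920475134582415883601405 < 1719070799748422591028658176? NO
The largest n with C(n, 9) < 1719070799748422591028658176 is n = 4408 (where E[X] = 35778394690547169926197075/35813974994758803979763712 ≈ 0.9990). Hence R_6(9) > 4408, i.e. R_6(9) ≥ 4409.

Largest n = 4408; hence R_6(9) > 4408.


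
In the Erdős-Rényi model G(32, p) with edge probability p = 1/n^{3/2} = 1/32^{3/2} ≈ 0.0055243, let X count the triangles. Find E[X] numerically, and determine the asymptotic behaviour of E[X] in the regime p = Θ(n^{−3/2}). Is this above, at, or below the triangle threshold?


Number of potential triangles: C(32, 3) = 4960.
Each occurs with probability p³ ≈ (0.0055243)³ ≈ 1.6858739e-07.
By linearity: E[X] = C(32, 3)·p³ ≈ 4960 · 1.6858739e-07 ≈ 0.00084.
Since α = 3/2 > 1, p = c/n^{3/2} = o(1/n) is below the triangle threshold p ~ 1/n. Asymptotically E[X] ~ (c³/6)·n^{3(1−α)} = (1³/6)·n^{-1.5} → 0, so by Markov's inequality G has no triangles w.h.p.

E[X] ≈ 0.00084; in regime p = Θ(1/n^{3/2}) E[X] tends to 0 (below the triangle threshold p ~ 1/n).


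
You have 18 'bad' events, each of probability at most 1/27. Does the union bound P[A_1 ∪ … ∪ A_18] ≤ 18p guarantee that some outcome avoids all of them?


Union bound: P[∪_{i=1}^{18} A_i] ≤ Σ_i P[A_i] ≤ 18·p = 18·(1/27) = 2/3.
Numerically: 2/3 ≈ 0.66667.
Is 2/3 < 1? YES.
Since P[∪ A_i] ≤ 2/3 < 1, the complement has P[∩ A_i^c] ≥ 1 − 2/3 = 1/3 > 0, so some outcome avoids every A_i.

18·p = 2/3 ≈ 0.66667; existence CERTIFIED by the union bound.


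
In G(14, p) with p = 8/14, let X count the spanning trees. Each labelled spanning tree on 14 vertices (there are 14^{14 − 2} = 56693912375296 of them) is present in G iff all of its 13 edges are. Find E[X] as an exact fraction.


K_14 has 14^{14 − 2} = 56693912375296 labelled spanning trees.
For each such spanning tree H, let X_H = 1 if all 13 edges of H are present in G. Then P[X_H = 1] = p^{13} = (4/7)^{13} = 67108864/96889010407.
Summing the indicators: E[X] = Σ_H E[X_H] = 56693912375296 · p^{13} = 56693912375296 · 67108864/96889010407 = 274877906944/7.
Numerically: E[X] ≈ 3.93e+10.

E[X] = 56693912375296 · (4/7)^{13} = 274877906944/7 ≈ 3.93e+10.


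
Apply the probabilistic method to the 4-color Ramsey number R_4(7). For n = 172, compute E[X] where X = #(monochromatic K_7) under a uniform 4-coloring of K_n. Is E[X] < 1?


E[X] = C(172, 7) · 4^{1 − 21} = 780842580024 · 4^{−20} = 780842580024/1099511627776.
As a reduced fraction: E[X] = 97605322503/137438953472 ≈ 0.7102.
Is E[X] < 1? YES.
Since E[X] < 1, there exists a 4-coloring of K_{172} with no monochromatic K_7; hence R_4(7) > 172.

E[X] = 97605322503/137438953472 ≈ 0.7102; E[X] < 1, so R_4(7) > 172.


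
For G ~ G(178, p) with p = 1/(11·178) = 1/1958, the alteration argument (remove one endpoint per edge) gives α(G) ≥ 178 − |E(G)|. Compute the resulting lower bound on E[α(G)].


E[|E(G)|] = C(178, 2)·p = 15753 · (1/1958) = 177/22.
E[α(G)] ≥ n − E[|E(G)|] = 178 − 177/22 = 3739/22.
Numerically: ≈ 169.9545.
(This is only a lower bound; the true E[α(G)] may be larger.)

E[α(G)] ≥ 3739/22 ≈ 169.9545.


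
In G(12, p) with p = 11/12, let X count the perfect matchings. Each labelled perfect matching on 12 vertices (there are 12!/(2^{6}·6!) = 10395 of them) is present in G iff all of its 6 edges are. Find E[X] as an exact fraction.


K_12 has 12!/(2^{6}·6!) = 10395 labelled perfect matchings.
For each such perfect matching H, let X_H = 1 if all 6 edges of H are present in G. Then P[X_H = 1] = p^{6} = (11/12)^{6} = 1771561/2985984.
By linearity: E[X] = Σ_H E[X_H] = 10395 · p^{6} = 10395 · 1771561/2985984 = 682050985/110592.
Numerically: E[X] ≈ 6167.3.

E[X] = 10395 · (11/12)^{6} = 682050985/110592 ≈ 6167.3.


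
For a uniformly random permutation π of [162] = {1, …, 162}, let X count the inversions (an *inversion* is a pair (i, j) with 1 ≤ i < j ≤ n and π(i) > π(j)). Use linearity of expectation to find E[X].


Write X = Σ X_I over the C(162, 2) = 13041 pairs i < j, with X_I the indicator of one inversion.
There are 13041 indicators.
For each fixed pair i < j, the values π(i) and π(j) are two distinct elements of {1, …, 162} in uniformly random order; by symmetry P[π(i) > π(j)] = 1/2.
By linearity: E[X] = 13041 · (1/2) = C(162, 2) · (1/2) = 13041/2 = 13041/2 ≈ 6520.500.

E[X] = 13041/2 = 6520.500.


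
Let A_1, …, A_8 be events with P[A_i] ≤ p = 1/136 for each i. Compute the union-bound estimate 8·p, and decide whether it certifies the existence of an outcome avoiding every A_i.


Union bound: P[∪_{i=1}^{8} A_i] ≤ Σ_i P[A_i] ≤ 8·p = 8·(1/136) = 1/17.
Numerically: 1/17 ≈ 0.0588.
Is 1/17 < 1? YES.
Since P[∪ A_i] ≤ 1/17 < 1, the complement has P[∩ A_i^c] ≥ 1 − 1/17 = 16/17 > 0, so some outcome avoids every A_i.

8·p = 1/17 ≈ 0.0588; existence CERTIFIED by the union bound.


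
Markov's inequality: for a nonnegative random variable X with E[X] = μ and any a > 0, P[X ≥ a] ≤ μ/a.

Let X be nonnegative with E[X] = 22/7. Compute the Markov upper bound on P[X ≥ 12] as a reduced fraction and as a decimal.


μ = E[X] = 22/7, a = 12.
Markov: P[X ≥ 12] ≤ μ/a = (22/7)/12 = 11/42.
Numerically: ≈ 0.2619.
(Since a = 12 > μ = 3.1429, the bound 11/42 is < 1 and informative.)

P[X ≥ 12] ≤ 11/42 ≈ 0.2619.


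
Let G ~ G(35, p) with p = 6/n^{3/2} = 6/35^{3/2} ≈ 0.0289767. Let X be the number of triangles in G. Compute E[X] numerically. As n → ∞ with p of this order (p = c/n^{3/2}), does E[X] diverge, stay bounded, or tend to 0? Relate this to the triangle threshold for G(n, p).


Number of potential triangles: C(35, 3) = 6545.
Each occurs with probability p³ ≈ (0.0289767)³ ≈ 2.43303049e-05.
By linearity: E[X] = C(35, 3)·p³ ≈ 6545 · 2.43303049e-05 ≈ 0.159242.
Since α = 3/2 > 1, p = c/n^{3/2} = o(1/n) is below the triangle threshold p ~ 1/n. Asymptotically E[X] ~ (c³/6)·n^{3(1−α)} = (6³/6)·n^{-1.5} → 0, so by Markov's inequality G has no triangles w.h.p.

E[X] ≈ 0.159242; in regime p = Θ(1/n^{3/2}) E[X] tends to 0 (below the triangle threshold p ~ 1/n).


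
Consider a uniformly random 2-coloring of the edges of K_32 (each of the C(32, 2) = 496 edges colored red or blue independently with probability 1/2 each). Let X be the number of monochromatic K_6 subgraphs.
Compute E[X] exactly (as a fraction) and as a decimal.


Let X = Σ_S X_S over the C(32, 6) = 906192 subsets S of size 6, where X_S = 1 if the K_6 on S is monochromatic.
For a fixed S, the K_6 on S has C(6, 2) = 15 edges. P[all 15 edges red] = (1/2)^15, and likewise for blue, so P[monochromatic] = 2·(1/2)^15 = 2^{1 − 15} = 1/16384.
By linearity: E[X] = C(32, 6) · 2^{1 − 15} = 906192 · 1/16384 = 56637/1024.
Numerically: E[X] ≈ 55.310.

E[X] = C(32,6)·2^(1−C(6,2)) = 56637/1024 ≈ 55.310.


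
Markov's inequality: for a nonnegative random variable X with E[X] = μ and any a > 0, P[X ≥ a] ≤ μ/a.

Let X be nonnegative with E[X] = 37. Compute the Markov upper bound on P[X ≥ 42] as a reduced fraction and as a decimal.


μ = E[X] = 37, a = 42.
Markov: P[X ≥ 42] ≤ μ/a = (37)/42 = 37/42.
Numerically: ≈ 0.8810.
(Since a = 42 > μ = 37.0000, the bound 37/42 is < 1 and informative.)

P[X ≥ 42] ≤ 37/42 ≈ 0.8810.


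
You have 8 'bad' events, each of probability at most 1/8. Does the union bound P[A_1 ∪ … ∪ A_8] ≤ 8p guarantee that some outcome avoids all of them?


Union bound: P[∪_{i=1}^{8} A_i] ≤ Σ_i P[A_i] ≤ 8·p = 8·(1/8) = 1.
Numerically: 1 ≈ 1.00000.
Is 1 < 1? NO.
Since the bound 1 is ≥ 1, the union bound is uninformative here; it does NOT by itself certify existence.

8·p = 1 ≈ 1.00000; existence NOT certified by the union bound.


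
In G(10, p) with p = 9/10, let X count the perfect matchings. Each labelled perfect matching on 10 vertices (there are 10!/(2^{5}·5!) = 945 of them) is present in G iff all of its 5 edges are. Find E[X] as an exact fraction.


K_10 has 10!/(2^{5}·5!) = 945 labelled perfect matchings.
For each such perfect matching H, let X_H = 1 if all 5 edges of H are present in G. Then P[X_H = 1] = p^{5} = (9/10)^{5} = 59049/100000.
Summing the indicators: E[X] = Σ_H E[X_H] = 945 · p^{5} = 945 · 59049/100000 = 11160261/20000.
Numerically: E[X] ≈ 558.

E[X] = 945 · (9/10)^{5} = 11160261/20000 ≈ 558.


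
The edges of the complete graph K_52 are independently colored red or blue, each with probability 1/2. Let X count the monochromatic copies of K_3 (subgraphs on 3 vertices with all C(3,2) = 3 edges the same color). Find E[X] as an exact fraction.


Let X = Σ_S X_S over the C(52, 3) = 22100 subsets S of size 3, where X_S = 1 if the K_3 on S is monochromatic.
For a fixed S, the K_3 on S has C(3, 2) = 3 edges. P[all 3 edges red] = (1/2)^3, and likewise for blue, so P[monochromatic] = 2·(1/2)^3 = 2^{1 − 3} = 1/4.
Summing: E[X] = C(52, 3) · 2^{1 − 3} = 22100 · 1/4 = 5525.
Numerically: E[X] ≈ 5525.000.

E[X] = C(52,3)·2^(1−C(3,2)) = 5525 ≈ 5525.000.


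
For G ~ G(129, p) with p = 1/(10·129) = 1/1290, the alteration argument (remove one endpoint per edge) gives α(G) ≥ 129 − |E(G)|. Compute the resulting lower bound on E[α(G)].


E[|E(G)|] = C(129, 2)·p = 8256 · (1/1290) = 32/5.
E[α(G)] ≥ n − E[|E(G)|] = 129 − 32/5 = 613/5.
Numerically: ≈ 122.6000.
(This is only a lower bound; the true E[α(G)] may be larger.)

E[α(G)] ≥ 613/5 ≈ 122.6000.


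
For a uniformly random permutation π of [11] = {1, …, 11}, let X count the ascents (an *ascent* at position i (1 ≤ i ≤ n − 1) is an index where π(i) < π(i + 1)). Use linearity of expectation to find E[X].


Write X = Σ X_I over i = 1, …, 10, with X_I the indicator of one ascent.
There are 10 indicators.
For each fixed i, the pair (π(i), π(i+1)) is a uniformly random ordered pair of distinct values from {1, …, 11}; by symmetry P[π(i) < π(i+1)] = 1/2.
By linearity: E[X] = 10 · (1/2) = (11 − 1) · (1/2) = 5 ≈ 5.000.

E[X] = 5 = 5.000.


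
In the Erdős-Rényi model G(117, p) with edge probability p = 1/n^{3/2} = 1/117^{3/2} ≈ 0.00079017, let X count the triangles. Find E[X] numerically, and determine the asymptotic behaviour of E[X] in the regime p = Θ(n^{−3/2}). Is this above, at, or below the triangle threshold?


Number of potential triangles: C(117, 3) = 260130.
Each occurs with probability p³ ≈ (0.00079017)³ ≈ 4.9335964e-10.
By linearity: E[X] = C(117, 3)·p³ ≈ 260130 · 4.9335964e-10 ≈ 0.00013.
Since α = 3/2 > 1, p = c/n^{3/2} = o(1/n) is below the triangle threshold p ~ 1/n. Asymptotically E[X] ~ (c³/6)·n^{3(1−α)} = (1³/6)·n^{-1.5} → 0, so by Markov's inequality G has no triangles w.h.p.

E[X] ≈ 0.00013; in regime p = Θ(1/n^{3/2}) E[X] tends to 0 (below the triangle threshold p ~ 1/n).


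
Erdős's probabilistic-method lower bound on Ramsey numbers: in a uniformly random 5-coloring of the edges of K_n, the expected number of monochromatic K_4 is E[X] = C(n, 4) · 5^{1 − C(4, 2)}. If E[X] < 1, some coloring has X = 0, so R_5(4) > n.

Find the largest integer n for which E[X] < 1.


We need C(n, 4) · 5^{1 − 6} < 1, i.e. C(n, 4) < 5^{6 − 1} = 3125.
Check values of n near the boundary:
  n = 17: C(17, 4) = 2380; 2380 < 3125? YES
  n = 18: C(18, 4) = 3060; 3060 < 3125? YES
  n = 19: C(19, 4) = 3876; 3876 < 3125? NO
  n = 20: C(20, 4) = 4845; 4845 < 3125? NO
  n = 21: C(21, 4) = 5985; 5985 < 3125? NO
The largest n with C(n, 4) < 3125 is n = 18 (where E[X] = 612/625 ≈ 0.9792000). Hence R_5(4) > 18, i.e. R_5(4) ≥ 19.

Largest n = 18; hence R_5(4) > 18.


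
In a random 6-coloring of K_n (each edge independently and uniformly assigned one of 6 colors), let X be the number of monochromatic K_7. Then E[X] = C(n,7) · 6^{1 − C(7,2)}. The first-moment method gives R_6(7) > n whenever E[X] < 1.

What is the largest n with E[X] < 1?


We need C(n, 7) · 6^{1 − 21} < 1, i.e. C(n, 7) < 6^{21 − 1} = 3656158440062976.
Check values of n near the boundary:
  n = 563: C(563, 7) = 3426622515769596; 3426622515769596 < 3656158440062976? YES
  n = 564: C(564, 7) = 3469685994423792; 3469685994423792 < 3656158440062976? YES
  n = 565: C(565, 7) = 3513212521235560; 3513212521235560 < 3656158440062976? YES
  n = 566: C(566, 7) = 3557206237959440; 3557206237959440 < 3656158440062976? YES
  n = 567: C(567, 7) = 3601671315933933; 3601671315933933 < 3656158440062976? YES
  n = 568: C(568, 7) = 3646611956239704; 3646611956239704 < 3656158440062976? YES
  n = 569: C(569, 7) = 3692032389858348; 3692032389858348 < 3656158440062976? NO
The largest n with C(n, 7) < 3656158440062976 is n = 568 (where E[X] = 16882462760369/16926659444736 ≈ 0.9973889). Hence R_6(7) > 568, i.e. R_6(7) ≥ 569.

Largest n = 568; hence R_6(7) > 568.


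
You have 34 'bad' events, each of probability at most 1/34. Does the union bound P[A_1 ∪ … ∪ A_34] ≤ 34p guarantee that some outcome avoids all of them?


Union bound: P[∪_{i=1}^{34} A_i] ≤ Σ_i P[A_i] ≤ 34·p = 34·(1/34) = 1.
Numerically: 1 ≈ 1.000.
Is 1 < 1? NO.
Since the bound 1 is ≥ 1, the union bound is uninformative here; it does NOT by itself certify existence.

34·p = 1 ≈ 1.000; existence NOT certified by the union bound.


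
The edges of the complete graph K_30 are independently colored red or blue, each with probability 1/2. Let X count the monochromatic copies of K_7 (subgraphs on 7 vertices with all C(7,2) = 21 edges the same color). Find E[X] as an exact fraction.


Let X = Σ_S X_S over the C(30, 7) = 2035800 subsets S of size 7, where X_S = 1 if the K_7 on S is monochromatic.
For a fixed S, the K_7 on S has C(7, 2) = 21 edges. P[all 21 edges red] = (1/2)^21, and likewise for blue, so P[monochromatic] = 2·(1/2)^21 = 2^{1 − 21} = 1/1048576.
By linearity of expectation: E[X] = C(30, 7) · 2^{1 − 21} = 2035800 · 1/1048576 = 254475/131072.
Numerically: E[X] ≈ 1.9415.

E[X] = C(30,7)·2^(1−C(7,2)) = 254475/131072 ≈ 1.9415.


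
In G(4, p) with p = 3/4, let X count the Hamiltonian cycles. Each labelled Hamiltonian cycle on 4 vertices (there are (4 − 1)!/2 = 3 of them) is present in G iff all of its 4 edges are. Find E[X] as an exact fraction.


K_4 has (4 − 1)!/2 = 3 labelled Hamiltonian cycles.
For each such Hamiltonian cycle H, let X_H = 1 if all 4 edges of H are present in G. Then P[X_H = 1] = p^{4} = (3/4)^{4} = 81/256.
By linearity: E[X] = Σ_H E[X_H] = 3 · p^{4} = 3 · 81/256 = 243/256.
Numerically: E[X] ≈ 0.949219.

E[X] = 3 · (3/4)^{4} = 243/256 ≈ 0.949219.


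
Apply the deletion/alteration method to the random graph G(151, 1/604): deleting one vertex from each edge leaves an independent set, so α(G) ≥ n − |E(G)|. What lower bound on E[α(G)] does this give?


E[|E(G)|] = C(151, 2)·p = 11325 · (1/604) = 75/4.
E[α(G)] ≥ n − E[|E(G)|] = 151 − 75/4 = 529/4.
Numerically: ≈ 132.2500.
(This is only a lower bound; the true E[α(G)] may be larger.)

E[α(G)] ≥ 529/4 ≈ 132.2500.


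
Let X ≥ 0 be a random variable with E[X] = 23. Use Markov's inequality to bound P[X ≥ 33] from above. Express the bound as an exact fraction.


μ = E[X] = 23, a = 33.
Markov: P[X ≥ 33] ≤ μ/a = (23)/33 = 23/33.
Numerically: ≈ 0.697.
(Since a = 33 > μ = 23.000, the bound 23/33 is < 1 and informative.)

P[X ≥ 33] ≤ 23/33 ≈ 0.697.


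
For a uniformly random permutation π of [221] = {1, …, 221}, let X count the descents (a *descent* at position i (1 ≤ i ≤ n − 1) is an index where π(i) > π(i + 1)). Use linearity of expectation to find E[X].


Write X = Σ X_I over i = 1, …, 220, with X_I the indicator of one descent.
There are 220 indicators.
For each fixed i, the pair (π(i), π(i+1)) is a uniformly random ordered pair of distinct values from {1, …, 221}; by symmetry P[π(i) > π(i+1)] = 1/2.
By linearity: E[X] = 220 · (1/2) = (221 − 1) · (1/2) = 110 ≈ 110.000000.

E[X] = 110 = 110.000000.


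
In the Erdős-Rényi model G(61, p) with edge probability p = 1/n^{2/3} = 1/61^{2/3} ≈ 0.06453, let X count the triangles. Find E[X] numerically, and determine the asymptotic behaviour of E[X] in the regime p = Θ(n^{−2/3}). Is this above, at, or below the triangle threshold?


Number of potential triangles: C(61, 3) = 35990.
Each occurs with probability p³ ≈ (0.06453)³ ≈ 2.687450e-04.
By linearity: E[X] = C(61, 3)·p³ ≈ 35990 · 2.687450e-04 ≈ 9.6721.
Since α = 2/3 < 1, p = c/n^{2/3} ≫ 1/n is above the triangle threshold p ~ 1/n. Asymptotically E[X] ~ (c³/6)·n^{3(1−α)} = (1³/6)·n^{1} → ∞; triangles are abundant w.h.p.

E[X] ≈ 9.6721; in regime p = Θ(1/n^{2/3}) E[X] diverges (above the triangle threshold p ~ 1/n).


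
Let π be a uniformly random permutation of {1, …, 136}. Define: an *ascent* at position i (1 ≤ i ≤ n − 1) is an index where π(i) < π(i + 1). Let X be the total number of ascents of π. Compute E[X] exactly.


Write X = Σ X_I over i = 1, …, 135, with X_I the indicator of one ascent.
There are 135 indicators.
For each fixed i, the pair (π(i), π(i+1)) is a uniformly random ordered pair of distinct values from {1, …, 136}; by symmetry P[π(i) < π(i+1)] = 1/2.
By linearity: E[X] = 135 · (1/2) = (136 − 1) · (1/2) = 135/2 ≈ 67.50000.

E[X] = 135/2 = 67.50000.


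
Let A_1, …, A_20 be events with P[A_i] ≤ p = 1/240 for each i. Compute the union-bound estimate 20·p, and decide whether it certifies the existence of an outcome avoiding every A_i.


Union bound: P[∪_{i=1}^{20} A_i] ≤ Σ_i P[A_i] ≤ 20·p = 20·(1/240) = 1/12.
Numerically: 1/12 ≈ 0.083333.
Is 1/12 < 1? YES.
Since P[∪ A_i] ≤ 1/12 < 1, the complement has P[∩ A_i^c] ≥ 1 − 1/12 = 11/12 > 0, so some outcome avoids every A_i.

20·p = 1/12 ≈ 0.083333; existence CERTIFIED by the union bound.


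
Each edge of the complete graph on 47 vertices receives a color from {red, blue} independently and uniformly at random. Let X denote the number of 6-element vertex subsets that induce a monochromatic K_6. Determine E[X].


Let X = Σ_S X_S over the C(47, 6) = 10737573 subsets S of size 6, where X_S = 1 if the K_6 on S is monochromatic.
For a fixed S, the K_6 on S has C(6, 2) = 15 edges. P[all 15 edges red] = (1/2)^15, and likewise for blue, so P[monochromatic] = 2·(1/2)^15 = 2^{1 − 15} = 1/16384.
By linearity: E[X] = C(47, 6) · 2^{1 − 15} = 10737573 · 1/16384 = 10737573/16384.
Numerically: E[X] ≈ 655.369.

E[X] = C(47,6)·2^(1−C(6,2)) = 10737573/16384 ≈ 655.369.


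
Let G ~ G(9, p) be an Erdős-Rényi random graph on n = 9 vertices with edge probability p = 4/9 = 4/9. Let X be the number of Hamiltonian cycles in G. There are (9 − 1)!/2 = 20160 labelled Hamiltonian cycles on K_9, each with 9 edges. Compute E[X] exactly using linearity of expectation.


K_9 has (9 − 1)!/2 = 20160 labelled Hamiltonian cycles.
For each such Hamiltonian cycle H, let X_H = 1 if all 9 edges of H are present in G. Then P[X_H = 1] = p^{9} = (4/9)^{9} = 262144/387420489.
By linearity: E[X] = Σ_H E[X_H] = 20160 · p^{9} = 20160 · 262144/387420489 = 587202560/43046721.
Numerically: E[X] ≈ 13.641.

E[X] = 20160 · (4/9)^{9} = 587202560/43046721 ≈ 13.641.


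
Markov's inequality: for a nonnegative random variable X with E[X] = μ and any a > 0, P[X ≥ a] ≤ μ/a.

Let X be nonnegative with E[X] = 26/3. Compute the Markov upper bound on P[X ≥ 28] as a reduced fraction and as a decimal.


μ = E[X] = 26/3, a = 28.
Markov: P[X ≥ 28] ≤ μ/a = (26/3)/28 = 13/42.
Numerically: ≈ 0.3095.
(Since a = 28 > μ = 8.6667, the bound 13/42 is < 1 and informative.)

P[X ≥ 28] ≤ 13/42 ≈ 0.3095.


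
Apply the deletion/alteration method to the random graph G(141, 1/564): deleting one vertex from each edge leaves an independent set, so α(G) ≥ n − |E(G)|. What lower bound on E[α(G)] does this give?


E[|E(G)|] = C(141, 2)·p = 9870 · (1/564) = 35/2.
E[α(G)] ≥ n − E[|E(G)|] = 141 − 35/2 = 247/2.
Numerically: ≈ 123.50000.
(This is only a lower bound; the true E[α(G)] may be larger.)

E[α(G)] ≥ 247/2 ≈ 123.50000.


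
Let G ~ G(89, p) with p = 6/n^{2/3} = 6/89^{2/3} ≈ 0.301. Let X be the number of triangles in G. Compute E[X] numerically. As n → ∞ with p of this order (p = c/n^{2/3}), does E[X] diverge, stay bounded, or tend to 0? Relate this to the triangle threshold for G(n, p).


Number of potential triangles: C(89, 3) = 113564.
Each occurs with probability p³ ≈ (0.301)³ ≈ 2.72693e-02.
By linearity: E[X] = C(89, 3)·p³ ≈ 113564 · 2.72693e-02 ≈ 3096.809.
Since α = 2/3 < 1, p = c/n^{2/3} ≫ 1/n is above the triangle threshold p ~ 1/n. Asymptotically E[X] ~ (c³/6)·n^{3(1−α)} = (6³/6)·n^{1} → ∞; triangles are abundant w.h.p.

E[X] ≈ 3096.809; in regime p = Θ(1/n^{2/3}) E[X] diverges (above the triangle threshold p ~ 1/n).


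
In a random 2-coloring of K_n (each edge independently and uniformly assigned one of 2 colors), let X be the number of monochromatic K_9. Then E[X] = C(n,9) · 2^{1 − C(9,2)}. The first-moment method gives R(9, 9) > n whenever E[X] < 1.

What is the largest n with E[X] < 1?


We need C(n, 9) · 2^{1 − 36} < 1, i.e. C(n, 9) < 2^{36 − 1} = 34359738368.
Check values of n near the boundary:
  n = 62: C(62, 9) = 20286591270; 20286591270 < 34359738368? YES
  n = 63: C(63, 9) = 23667689815; 23667689815 < 34359738368? YES
  n = 64: C(64, 9) = 27540584512; 27540584512 < 34359738368? YES
  n = 65: C(65, 9) = 31966749880; 31966749880 < 34359738368? YES
  n = 66: C(66, 9) = 37014131440; 37014131440 < 34359738368? NO
  n = 67: C(67, 9) = 42757703560; 42757703560 < 34359738368? NO
  n = 68: C(68, 9) = 49280065120; 49280065120 < 34359738368? NO
The largest n with C(n, 9) < 34359738368 is n = 65 (where E[X] = 3995843735/4294967296 ≈ 0.9304). Hence R(9, 9) > 65, i.e. R(9, 9) ≥ 66.

Largest n = 65; hence R(9, 9) > 65.


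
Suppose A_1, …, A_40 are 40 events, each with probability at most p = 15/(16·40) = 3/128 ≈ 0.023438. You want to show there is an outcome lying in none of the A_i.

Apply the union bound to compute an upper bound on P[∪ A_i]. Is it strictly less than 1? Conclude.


Union bound: P[∪_{i=1}^{40} A_i] ≤ Σ_i P[A_i] ≤ 40·p = 40·(3/128) = 15/16.
Numerically: 15/16 ≈ 0.937500.
Is 15/16 < 1? YES.
Since P[∪ A_i] ≤ 15/16 < 1, the complement has P[∩ A_i^c] ≥ 1 − 15/16 = 1/16 > 0, so some outcome avoids every A_i.

40·p = 15/16 ≈ 0.937500; existence CERTIFIED by the union bound.


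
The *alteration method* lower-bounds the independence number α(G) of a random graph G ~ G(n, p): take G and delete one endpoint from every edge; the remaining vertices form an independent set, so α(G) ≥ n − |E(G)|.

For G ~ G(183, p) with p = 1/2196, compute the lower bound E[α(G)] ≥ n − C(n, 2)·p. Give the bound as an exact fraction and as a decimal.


E[|E(G)|] = C(183, 2)·p = 16653 · (1/2196) = 91/12.
E[α(G)] ≥ n − E[|E(G)|] = 183 − 91/12 = 2105/12.
Numerically: ≈ 175.417.
(This is only a lower bound; the true E[α(G)] may be larger.)

E[α(G)] ≥ 2105/12 ≈ 175.417.


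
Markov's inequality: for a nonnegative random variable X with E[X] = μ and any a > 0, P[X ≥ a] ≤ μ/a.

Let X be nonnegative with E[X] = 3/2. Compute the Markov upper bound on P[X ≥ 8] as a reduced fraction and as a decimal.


μ = E[X] = 3/2, a = 8.
Markov: P[X ≥ 8] ≤ μ/a = (3/2)/8 = 3/16.
Numerically: ≈ 0.188.
(Since a = 8 > μ = 1.500, the bound 3/16 is < 1 and informative.)

P[X ≥ 8] ≤ 3/16 ≈ 0.188.


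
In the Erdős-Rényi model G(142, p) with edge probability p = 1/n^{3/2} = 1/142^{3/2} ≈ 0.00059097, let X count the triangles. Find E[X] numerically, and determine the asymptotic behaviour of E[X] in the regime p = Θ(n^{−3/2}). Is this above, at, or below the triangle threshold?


Number of potential triangles: C(142, 3) = 467180.
Each occurs with probability p³ ≈ (0.00059097)³ ≈ 2.0639656e-10.
By linearity: E[X] = C(142, 3)·p³ ≈ 467180 · 2.0639656e-10 ≈ 0.00010.
Since α = 3/2 > 1, p = c/n^{3/2} = o(1/n) is below the triangle threshold p ~ 1/n. Asymptotically E[X] ~ (c³/6)·n^{3(1−α)} = (1³/6)·n^{-1.5} → 0, so by Markov's inequality G has no triangles w.h.p.

E[X] ≈ 0.00010; in regime p = Θ(1/n^{3/2}) E[X] tends to 0 (below the triangle threshold p ~ 1/n).


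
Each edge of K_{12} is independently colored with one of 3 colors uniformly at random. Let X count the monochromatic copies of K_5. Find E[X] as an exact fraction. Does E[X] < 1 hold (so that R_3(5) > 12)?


E[X] = C(12, 5) · 3^{1 − 10} = 792 · 3^{−9} = 792/19683.
As a reduced fraction: E[X] = 88/2187 ≈ 0.04024.
Is E[X] < 1? YES.
Since E[X] < 1, there exists a 3-coloring of K_{12} with no monochromatic K_5; hence R_3(5) > 12.

E[X] = 88/2187 ≈ 0.04024; E[X] < 1, so R_3(5) > 12.


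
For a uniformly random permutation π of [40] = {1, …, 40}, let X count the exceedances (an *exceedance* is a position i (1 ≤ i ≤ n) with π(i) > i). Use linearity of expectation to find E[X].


Write X = Σ_{i=1}^{40} X_i, where X_i = 1_{π(i) > i}.
For each fixed i, π(i) is uniform over {1, …, 40} (marginal of a uniform permutation), so P[π(i) > i] = (n − i)/n. Summing: Σ_{i=1}^{40} (n − i)/n = (0 + 1 + … + 39)/40 = 40(40 − 1)/(2·40) = (40 − 1)/2.
Hence E[X] = Σ_{i=1}^{40} (40 − i)/40 = 39/2 ≈ 19.500.

E[X] = 39/2 = 19.500.


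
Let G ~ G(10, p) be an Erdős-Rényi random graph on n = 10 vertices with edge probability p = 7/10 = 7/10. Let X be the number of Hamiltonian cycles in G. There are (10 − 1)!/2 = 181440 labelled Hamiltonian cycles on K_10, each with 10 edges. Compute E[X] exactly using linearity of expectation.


K_10 has (10 − 1)!/2 = 181440 labelled Hamiltonian cycles.
For each such Hamiltonian cycle H, let X_H = 1 if all 10 edges of H are present in G. Then P[X_H = 1] = p^{10} = (7/10)^{10} = 282475249/10000000000.
By linearity of expectation: E[X] = Σ_H E[X_H] = 181440 · p^{10} = 181440 · 282475249/10000000000 = 160163466183/31250000.
Numerically: E[X] ≈ 5125.

E[X] = 181440 · (7/10)^{10} = 160163466183/31250000 ≈ 5125.


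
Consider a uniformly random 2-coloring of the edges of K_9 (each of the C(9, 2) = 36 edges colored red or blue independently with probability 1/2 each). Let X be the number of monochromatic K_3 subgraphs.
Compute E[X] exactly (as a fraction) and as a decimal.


Let X = Σ_S X_S over the C(9, 3) = 84 subsets S of size 3, where X_S = 1 if the K_3 on S is monochromatic.
For a fixed S, the K_3 on S has C(3, 2) = 3 edges. P[all 3 edges red] = (1/2)^3, and likewise for blue, so P[monochromatic] = 2·(1/2)^3 = 2^{1 − 3} = 1/4.
By linearity: E[X] = C(9, 3) · 2^{1 − 3} = 84 · 1/4 = 21.
Numerically: E[X] ≈ 21.000000.

E[X] = C(9,3)·2^(1−C(3,2)) = 21 ≈ 21.000000.


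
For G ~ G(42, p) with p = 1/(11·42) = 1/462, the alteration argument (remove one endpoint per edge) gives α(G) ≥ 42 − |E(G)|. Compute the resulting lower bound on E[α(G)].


E[|E(G)|] = C(42, 2)·p = 861 · (1/462) = 41/22.
E[α(G)] ≥ n − E[|E(G)|] = 42 − 41/22 = 883/22.
Numerically: ≈ 40.1364.
(This is only a lower bound; the true E[α(G)] may be larger.)

E[α(G)] ≥ 883/22 ≈ 40.1364.


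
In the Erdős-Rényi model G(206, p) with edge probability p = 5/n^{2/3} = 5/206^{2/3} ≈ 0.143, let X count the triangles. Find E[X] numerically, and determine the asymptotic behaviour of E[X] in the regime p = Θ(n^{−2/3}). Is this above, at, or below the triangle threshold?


Number of potential triangles: C(206, 3) = 1435820.
Each occurs with probability p³ ≈ (0.143)³ ≈ 2.94561e-03.
By linearity: E[X] = C(206, 3)·p³ ≈ 1435820 · 2.94561e-03 ≈ 4229.369.
Since α = 2/3 < 1, p = c/n^{2/3} ≫ 1/n is above the triangle threshold p ~ 1/n. Asymptotically E[X] ~ (c³/6)·n^{3(1−α)} = (5³/6)·n^{1} → ∞; triangles are abundant w.h.p.

E[X] ≈ 4229.369; in regime p = Θ(1/n^{2/3}) E[X] diverges (above the triangle threshold p ~ 1/n).


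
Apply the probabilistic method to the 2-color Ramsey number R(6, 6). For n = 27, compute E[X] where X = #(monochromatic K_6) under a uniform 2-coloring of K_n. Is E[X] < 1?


E[X] = C(27, 6) · 2^{1 − 15} = 296010 · 2^{−14} = 296010/16384.
As a reduced fraction: E[X] = 148005/8192 ≈ 18.067017.
Is E[X] < 1? NO.
Since E[X] ≥ 1, the first-moment bound is inconclusive at n = 27; it does NOT by itself certify R(6, 6) > 27.

E[X] = 148005/8192 ≈ 18.067017; E[X] ≥ 1; first-moment method inconclusive here.


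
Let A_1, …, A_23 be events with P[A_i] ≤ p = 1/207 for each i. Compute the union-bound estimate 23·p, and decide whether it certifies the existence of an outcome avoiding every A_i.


Union bound: P[∪_{i=1}^{23} A_i] ≤ Σ_i P[A_i] ≤ 23·p = 23·(1/207) = 1/9.
Numerically: 1/9 ≈ 0.111.
Is 1/9 < 1? YES.
Since P[∪ A_i] ≤ 1/9 < 1, the complement has P[∩ A_i^c] ≥ 1 − 1/9 = 8/9 > 0, so some outcome avoids every A_i.

23·p = 1/9 ≈ 0.111; existence CERTIFIED by the union bound.


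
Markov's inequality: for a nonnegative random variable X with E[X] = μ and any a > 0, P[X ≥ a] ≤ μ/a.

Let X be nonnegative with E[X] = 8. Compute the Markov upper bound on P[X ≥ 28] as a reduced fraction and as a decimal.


μ = E[X] = 8, a = 28.
Markov: P[X ≥ 28] ≤ μ/a = (8)/28 = 2/7.
Numerically: ≈ 0.286.
(Since a = 28 > μ = 8.000, the bound 2/7 is < 1 and informative.)

P[X ≥ 28] ≤ 2/7 ≈ 0.286.
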